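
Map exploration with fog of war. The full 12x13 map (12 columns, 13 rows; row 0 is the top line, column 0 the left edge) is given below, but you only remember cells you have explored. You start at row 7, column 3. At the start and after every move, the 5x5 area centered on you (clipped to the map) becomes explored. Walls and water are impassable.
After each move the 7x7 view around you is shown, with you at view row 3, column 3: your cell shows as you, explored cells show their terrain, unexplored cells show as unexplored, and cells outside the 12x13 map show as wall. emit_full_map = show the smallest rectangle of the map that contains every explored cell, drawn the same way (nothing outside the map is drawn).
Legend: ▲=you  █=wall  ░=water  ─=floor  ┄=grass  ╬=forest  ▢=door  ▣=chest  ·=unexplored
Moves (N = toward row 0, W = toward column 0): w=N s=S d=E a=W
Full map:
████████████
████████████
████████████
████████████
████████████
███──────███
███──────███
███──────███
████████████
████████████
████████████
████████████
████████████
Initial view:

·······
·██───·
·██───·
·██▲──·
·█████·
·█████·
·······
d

·······
██────·
██────·
██─▲──·
██████·
██████·
·······

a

·······
·██────
·██────
·██▲───
·██████
·██████
·······

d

·······
██────·
██────·
██─▲──·
██████·
██████·
·······

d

·······
█─────·
█─────·
█──▲──·
██████·
██████·
·······

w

·······
·█████·
█─────·
█──▲──·
█─────·
██████·
██████·

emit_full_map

··█████
██─────
██──▲──
██─────
███████
███████

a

·······
·██████
██─────
██─▲───
██─────
███████
███████

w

·······
·█████·
·██████
██─▲───
██─────
██─────
███████

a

·······
·██████
·██████
·██▲───
·██────
·██────
·██████

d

·······
██████·
███████
██─▲───
██─────
██─────
███████

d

·······
██████·
██████·
█──▲──·
█─────·
█─────·
██████·

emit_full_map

███████
███████
██──▲──
██─────
██─────
███████
███████

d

·······
██████·
██████·
───▲──·
──────·
──────·
█████··

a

·······
███████
███████
█──▲───
█──────
█──────
██████·

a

·······
███████
███████
██─▲───
██─────
██─────
███████

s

███████
███████
██─────
██─▲───
██─────
███████
███████

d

███████
███████
█──────
█──▲───
█──────
██████·
██████·

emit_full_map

████████
████████
██──────
██──▲───
██──────
███████·
███████·

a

███████
███████
██─────
██─▲───
██─────
███████
███████

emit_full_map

████████
████████
██──────
██─▲────
██──────
███████·
███████·


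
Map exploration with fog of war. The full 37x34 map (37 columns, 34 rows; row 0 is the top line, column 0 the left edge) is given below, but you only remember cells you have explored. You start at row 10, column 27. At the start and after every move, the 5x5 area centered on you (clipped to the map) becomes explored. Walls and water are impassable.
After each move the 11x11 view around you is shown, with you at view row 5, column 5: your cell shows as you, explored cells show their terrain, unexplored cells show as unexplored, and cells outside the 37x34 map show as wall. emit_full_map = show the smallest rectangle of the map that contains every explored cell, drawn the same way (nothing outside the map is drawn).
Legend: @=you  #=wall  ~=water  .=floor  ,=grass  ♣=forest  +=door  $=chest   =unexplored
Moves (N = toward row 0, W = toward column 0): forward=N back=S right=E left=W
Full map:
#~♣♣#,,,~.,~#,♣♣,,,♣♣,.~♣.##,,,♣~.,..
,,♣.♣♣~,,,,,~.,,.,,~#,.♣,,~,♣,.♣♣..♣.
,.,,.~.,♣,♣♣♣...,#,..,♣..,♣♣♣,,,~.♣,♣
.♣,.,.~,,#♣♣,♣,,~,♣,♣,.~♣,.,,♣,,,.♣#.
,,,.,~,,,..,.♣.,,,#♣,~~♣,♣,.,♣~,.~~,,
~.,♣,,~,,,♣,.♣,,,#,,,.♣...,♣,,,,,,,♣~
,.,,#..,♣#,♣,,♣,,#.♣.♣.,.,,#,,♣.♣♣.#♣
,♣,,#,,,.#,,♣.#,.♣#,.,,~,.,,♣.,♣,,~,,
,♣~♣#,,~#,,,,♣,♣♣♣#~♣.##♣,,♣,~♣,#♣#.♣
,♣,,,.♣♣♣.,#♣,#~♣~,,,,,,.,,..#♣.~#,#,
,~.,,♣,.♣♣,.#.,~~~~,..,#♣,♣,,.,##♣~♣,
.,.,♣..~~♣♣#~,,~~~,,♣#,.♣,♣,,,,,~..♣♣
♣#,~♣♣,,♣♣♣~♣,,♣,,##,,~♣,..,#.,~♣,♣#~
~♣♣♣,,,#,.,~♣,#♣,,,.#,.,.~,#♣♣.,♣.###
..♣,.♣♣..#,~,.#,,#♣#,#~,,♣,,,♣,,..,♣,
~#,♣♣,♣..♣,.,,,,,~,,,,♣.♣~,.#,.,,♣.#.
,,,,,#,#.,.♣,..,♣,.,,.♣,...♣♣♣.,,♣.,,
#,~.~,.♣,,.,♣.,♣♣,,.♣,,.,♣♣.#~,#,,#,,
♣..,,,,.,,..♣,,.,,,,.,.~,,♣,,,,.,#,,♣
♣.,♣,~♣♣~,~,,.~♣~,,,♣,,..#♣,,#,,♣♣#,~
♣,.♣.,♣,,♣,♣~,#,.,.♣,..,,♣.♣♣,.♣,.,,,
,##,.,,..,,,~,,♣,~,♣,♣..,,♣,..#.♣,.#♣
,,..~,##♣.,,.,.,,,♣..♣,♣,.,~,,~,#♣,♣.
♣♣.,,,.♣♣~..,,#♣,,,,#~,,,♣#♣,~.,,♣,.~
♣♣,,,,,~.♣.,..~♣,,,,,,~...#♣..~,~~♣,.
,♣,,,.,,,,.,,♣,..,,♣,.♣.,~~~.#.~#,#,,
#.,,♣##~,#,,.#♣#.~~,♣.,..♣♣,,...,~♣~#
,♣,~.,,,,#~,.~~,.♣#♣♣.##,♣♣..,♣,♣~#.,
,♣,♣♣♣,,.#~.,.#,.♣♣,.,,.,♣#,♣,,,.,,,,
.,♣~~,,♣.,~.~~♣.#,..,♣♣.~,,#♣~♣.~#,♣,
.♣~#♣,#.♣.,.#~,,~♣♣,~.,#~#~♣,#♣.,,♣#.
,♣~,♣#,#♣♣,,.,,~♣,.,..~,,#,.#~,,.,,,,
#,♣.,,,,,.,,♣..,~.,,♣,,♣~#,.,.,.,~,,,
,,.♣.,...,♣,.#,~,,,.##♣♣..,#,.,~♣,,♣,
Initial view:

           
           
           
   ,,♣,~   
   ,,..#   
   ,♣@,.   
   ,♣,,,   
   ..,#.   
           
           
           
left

           
           
           
   ♣,,♣,~  
   .,,..#  
   ♣,@,,.  
   ♣,♣,,,  
   ,..,#.  
           
           
           

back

           
           
   ♣,,♣,~  
   .,,..#  
   ♣,♣,,.  
   ♣,@,,,  
   ,..,#.  
   .~,#♣   
           
           
           

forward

           
           
           
   ♣,,♣,~  
   .,,..#  
   ♣,@,,.  
   ♣,♣,,,  
   ,..,#.  
   .~,#♣   
           
           

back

           
           
   ♣,,♣,~  
   .,,..#  
   ♣,♣,,.  
   ♣,@,,,  
   ,..,#.  
   .~,#♣   
           
           
           

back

           
   ♣,,♣,~  
   .,,..#  
   ♣,♣,,.  
   ♣,♣,,,  
   ,.@,#.  
   .~,#♣   
   ,♣,,,   
           
           
           

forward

           
           
   ♣,,♣,~  
   .,,..#  
   ♣,♣,,.  
   ♣,@,,,  
   ,..,#.  
   .~,#♣   
   ,♣,,,   
           
           

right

           
           
  ♣,,♣,~   
  .,,..#   
  ♣,♣,,.   
  ♣,♣@,,   
  ,..,#.   
  .~,#♣♣   
  ,♣,,,    
           
           

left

           
           
   ♣,,♣,~  
   .,,..#  
   ♣,♣,,.  
   ♣,@,,,  
   ,..,#.  
   .~,#♣♣  
   ,♣,,,   
           
           

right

           
           
  ♣,,♣,~   
  .,,..#   
  ♣,♣,,.   
  ♣,♣@,,   
  ,..,#.   
  .~,#♣♣   
  ,♣,,,    
           
           

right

           
           
 ♣,,♣,~    
 .,,..#♣   
 ♣,♣,,.,   
 ♣,♣,@,,   
 ,..,#.,   
 .~,#♣♣.   
 ,♣,,,     
           
           

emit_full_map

♣,,♣,~ 
.,,..#♣
♣,♣,,.,
♣,♣,@,,
,..,#.,
.~,#♣♣.
,♣,,,  

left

           
           
  ♣,,♣,~   
  .,,..#♣  
  ♣,♣,,.,  
  ♣,♣@,,,  
  ,..,#.,  
  .~,#♣♣.  
  ,♣,,,    
           
           

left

           
           
   ♣,,♣,~  
   .,,..#♣ 
   ♣,♣,,., 
   ♣,@,,,, 
   ,..,#., 
   .~,#♣♣. 
   ,♣,,,   
           
           

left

           
           
    ♣,,♣,~ 
   ,.,,..#♣
   #♣,♣,,.,
   .♣@♣,,,,
   ♣,..,#.,
   ,.~,#♣♣.
    ,♣,,,  
           
           

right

           
           
   ♣,,♣,~  
  ,.,,..#♣ 
  #♣,♣,,., 
  .♣,@,,,, 
  ♣,..,#., 
  ,.~,#♣♣. 
   ,♣,,,   
           
           

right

           
           
  ♣,,♣,~   
 ,.,,..#♣  
 #♣,♣,,.,  
 .♣,♣@,,,  
 ♣,..,#.,  
 ,.~,#♣♣.  
  ,♣,,,    
           
           

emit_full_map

 ♣,,♣,~ 
,.,,..#♣
#♣,♣,,.,
.♣,♣@,,,
♣,..,#.,
,.~,#♣♣.
 ,♣,,,  

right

           
           
 ♣,,♣,~    
,.,,..#♣   
#♣,♣,,.,   
.♣,♣,@,,   
♣,..,#.,   
,.~,#♣♣.   
 ,♣,,,     
           
           

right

           
           
♣,,♣,~     
.,,..#♣.   
♣,♣,,.,#   
♣,♣,,@,,   
,..,#.,~   
.~,#♣♣.,   
,♣,,,      
           
           

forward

           
           
           
♣,,♣,~♣,   
.,,..#♣.   
♣,♣,,@,#   
♣,♣,,,,,   
,..,#.,~   
.~,#♣♣.,   
,♣,,,      
           

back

           
           
♣,,♣,~♣,   
.,,..#♣.   
♣,♣,,.,#   
♣,♣,,@,,   
,..,#.,~   
.~,#♣♣.,   
,♣,,,      
           
           

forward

           
           
           
♣,,♣,~♣,   
.,,..#♣.   
♣,♣,,@,#   
♣,♣,,,,,   
,..,#.,~   
.~,#♣♣.,   
,♣,,,      
           

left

           
           
           
 ♣,,♣,~♣,  
,.,,..#♣.  
#♣,♣,@.,#  
.♣,♣,,,,,  
♣,..,#.,~  
,.~,#♣♣.,  
 ,♣,,,     
           


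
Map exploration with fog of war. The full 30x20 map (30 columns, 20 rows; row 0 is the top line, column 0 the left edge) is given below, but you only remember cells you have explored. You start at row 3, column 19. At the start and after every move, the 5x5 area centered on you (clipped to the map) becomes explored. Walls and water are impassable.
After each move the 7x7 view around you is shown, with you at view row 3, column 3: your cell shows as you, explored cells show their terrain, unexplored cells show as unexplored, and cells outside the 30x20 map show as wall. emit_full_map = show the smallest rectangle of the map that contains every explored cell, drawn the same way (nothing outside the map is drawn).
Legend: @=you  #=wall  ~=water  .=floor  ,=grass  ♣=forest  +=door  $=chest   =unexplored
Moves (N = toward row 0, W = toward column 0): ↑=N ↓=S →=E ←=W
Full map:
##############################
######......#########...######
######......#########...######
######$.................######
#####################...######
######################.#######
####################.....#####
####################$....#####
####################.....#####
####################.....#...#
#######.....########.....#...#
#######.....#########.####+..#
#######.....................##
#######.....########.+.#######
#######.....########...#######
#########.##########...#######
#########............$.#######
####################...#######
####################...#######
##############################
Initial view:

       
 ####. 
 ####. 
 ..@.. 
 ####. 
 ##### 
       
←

       
 #####.
 #####.
 ..@...
 #####.
 ######
       

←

       
 ######
 ######
 ..@...
 ######
 ######
       

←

       
 ######
 ######
 ..@...
 ######
 ######
       


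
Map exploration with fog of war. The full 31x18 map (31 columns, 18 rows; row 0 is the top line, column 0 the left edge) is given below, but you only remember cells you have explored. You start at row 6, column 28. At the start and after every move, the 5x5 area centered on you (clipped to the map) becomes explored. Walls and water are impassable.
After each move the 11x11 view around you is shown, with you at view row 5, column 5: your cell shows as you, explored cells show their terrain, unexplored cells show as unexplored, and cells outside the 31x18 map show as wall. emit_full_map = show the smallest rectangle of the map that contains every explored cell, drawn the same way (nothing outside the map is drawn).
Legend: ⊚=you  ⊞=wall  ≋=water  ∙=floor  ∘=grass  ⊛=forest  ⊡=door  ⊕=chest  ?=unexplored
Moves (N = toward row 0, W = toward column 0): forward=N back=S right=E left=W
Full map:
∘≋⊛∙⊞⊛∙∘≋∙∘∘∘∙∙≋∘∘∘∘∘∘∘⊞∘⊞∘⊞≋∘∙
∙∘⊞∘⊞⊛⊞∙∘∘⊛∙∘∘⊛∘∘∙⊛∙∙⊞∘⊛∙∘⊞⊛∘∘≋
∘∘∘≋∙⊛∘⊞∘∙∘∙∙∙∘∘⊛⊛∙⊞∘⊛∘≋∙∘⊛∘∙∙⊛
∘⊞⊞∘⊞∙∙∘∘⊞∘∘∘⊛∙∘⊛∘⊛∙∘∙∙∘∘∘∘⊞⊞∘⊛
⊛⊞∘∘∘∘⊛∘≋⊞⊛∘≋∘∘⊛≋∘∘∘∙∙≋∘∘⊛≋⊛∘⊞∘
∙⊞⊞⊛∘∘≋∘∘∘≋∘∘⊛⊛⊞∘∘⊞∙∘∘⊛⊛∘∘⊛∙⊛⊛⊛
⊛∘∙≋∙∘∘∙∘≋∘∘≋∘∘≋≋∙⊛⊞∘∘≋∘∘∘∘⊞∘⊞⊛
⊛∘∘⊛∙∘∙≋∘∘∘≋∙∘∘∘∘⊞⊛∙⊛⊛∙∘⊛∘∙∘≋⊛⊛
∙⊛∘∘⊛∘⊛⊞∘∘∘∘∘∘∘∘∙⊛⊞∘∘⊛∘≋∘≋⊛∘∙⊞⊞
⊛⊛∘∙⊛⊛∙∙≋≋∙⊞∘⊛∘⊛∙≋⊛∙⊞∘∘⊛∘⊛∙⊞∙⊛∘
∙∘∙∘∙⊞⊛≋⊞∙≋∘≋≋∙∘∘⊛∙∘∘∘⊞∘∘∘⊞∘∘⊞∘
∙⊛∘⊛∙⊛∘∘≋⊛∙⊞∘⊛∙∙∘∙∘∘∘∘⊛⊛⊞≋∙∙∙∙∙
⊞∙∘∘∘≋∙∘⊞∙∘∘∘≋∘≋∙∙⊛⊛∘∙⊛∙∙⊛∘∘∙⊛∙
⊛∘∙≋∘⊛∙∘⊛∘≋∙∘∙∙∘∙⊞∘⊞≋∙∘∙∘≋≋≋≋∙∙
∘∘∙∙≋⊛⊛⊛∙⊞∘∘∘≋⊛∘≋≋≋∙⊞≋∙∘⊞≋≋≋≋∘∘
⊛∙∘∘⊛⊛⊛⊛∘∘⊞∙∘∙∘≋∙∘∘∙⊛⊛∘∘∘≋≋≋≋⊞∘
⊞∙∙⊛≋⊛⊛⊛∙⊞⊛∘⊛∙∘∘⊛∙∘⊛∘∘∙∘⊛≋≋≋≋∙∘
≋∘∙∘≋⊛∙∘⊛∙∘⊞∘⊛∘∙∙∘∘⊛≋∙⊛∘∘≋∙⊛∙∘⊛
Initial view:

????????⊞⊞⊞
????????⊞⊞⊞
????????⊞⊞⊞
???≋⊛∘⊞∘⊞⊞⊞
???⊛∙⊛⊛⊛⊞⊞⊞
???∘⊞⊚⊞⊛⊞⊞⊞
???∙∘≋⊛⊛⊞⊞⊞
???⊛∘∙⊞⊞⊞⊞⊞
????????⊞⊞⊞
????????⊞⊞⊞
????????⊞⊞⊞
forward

????????⊞⊞⊞
????????⊞⊞⊞
????????⊞⊞⊞
???∘⊞⊞∘⊛⊞⊞⊞
???≋⊛∘⊞∘⊞⊞⊞
???⊛∙⊚⊛⊛⊞⊞⊞
???∘⊞∘⊞⊛⊞⊞⊞
???∙∘≋⊛⊛⊞⊞⊞
???⊛∘∙⊞⊞⊞⊞⊞
????????⊞⊞⊞
????????⊞⊞⊞

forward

⊞⊞⊞⊞⊞⊞⊞⊞⊞⊞⊞
????????⊞⊞⊞
????????⊞⊞⊞
???⊛∘∙∙⊛⊞⊞⊞
???∘⊞⊞∘⊛⊞⊞⊞
???≋⊛⊚⊞∘⊞⊞⊞
???⊛∙⊛⊛⊛⊞⊞⊞
???∘⊞∘⊞⊛⊞⊞⊞
???∙∘≋⊛⊛⊞⊞⊞
???⊛∘∙⊞⊞⊞⊞⊞
????????⊞⊞⊞

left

⊞⊞⊞⊞⊞⊞⊞⊞⊞⊞⊞
?????????⊞⊞
?????????⊞⊞
???∘⊛∘∙∙⊛⊞⊞
???∘∘⊞⊞∘⊛⊞⊞
???⊛≋⊚∘⊞∘⊞⊞
???∘⊛∙⊛⊛⊛⊞⊞
???∘∘⊞∘⊞⊛⊞⊞
????∙∘≋⊛⊛⊞⊞
????⊛∘∙⊞⊞⊞⊞
?????????⊞⊞

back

?????????⊞⊞
?????????⊞⊞
???∘⊛∘∙∙⊛⊞⊞
???∘∘⊞⊞∘⊛⊞⊞
???⊛≋⊛∘⊞∘⊞⊞
???∘⊛⊚⊛⊛⊛⊞⊞
???∘∘⊞∘⊞⊛⊞⊞
???∘∙∘≋⊛⊛⊞⊞
????⊛∘∙⊞⊞⊞⊞
?????????⊞⊞
?????????⊞⊞

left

??????????⊞
??????????⊞
????∘⊛∘∙∙⊛⊞
???∘∘∘⊞⊞∘⊛⊞
???∘⊛≋⊛∘⊞∘⊞
???∘∘⊚∙⊛⊛⊛⊞
???∘∘∘⊞∘⊞⊛⊞
???⊛∘∙∘≋⊛⊛⊞
?????⊛∘∙⊞⊞⊞
??????????⊞
??????????⊞

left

???????????
???????????
?????∘⊛∘∙∙⊛
???∘∘∘∘⊞⊞∘⊛
???∘∘⊛≋⊛∘⊞∘
???⊛∘⊚⊛∙⊛⊛⊛
???∘∘∘∘⊞∘⊞⊛
???∘⊛∘∙∘≋⊛⊛
??????⊛∘∙⊞⊞
???????????
???????????

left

???????????
???????????
??????∘⊛∘∙∙
???∙∘∘∘∘⊞⊞∘
???≋∘∘⊛≋⊛∘⊞
???⊛⊛⊚∘⊛∙⊛⊛
???≋∘∘∘∘⊞∘⊞
???∙∘⊛∘∙∘≋⊛
???????⊛∘∙⊞
???????????
???????????

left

???????????
???????????
???????∘⊛∘∙
???∙∙∘∘∘∘⊞⊞
???∙≋∘∘⊛≋⊛∘
???∘⊛⊚∘∘⊛∙⊛
???∘≋∘∘∘∘⊞∘
???⊛∙∘⊛∘∙∘≋
????????⊛∘∙
???????????
???????????

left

???????????
???????????
????????∘⊛∘
???∘∙∙∘∘∘∘⊞
???∙∙≋∘∘⊛≋⊛
???∘∘⊚⊛∘∘⊛∙
???∘∘≋∘∘∘∘⊞
???⊛⊛∙∘⊛∘∙∘
?????????⊛∘
???????????
???????????

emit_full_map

?????∘⊛∘∙∙⊛
∘∙∙∘∘∘∘⊞⊞∘⊛
∙∙≋∘∘⊛≋⊛∘⊞∘
∘∘⊚⊛∘∘⊛∙⊛⊛⊛
∘∘≋∘∘∘∘⊞∘⊞⊛
⊛⊛∙∘⊛∘∙∘≋⊛⊛
??????⊛∘∙⊞⊞

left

???????????
???????????
?????????∘⊛
???∙∘∙∙∘∘∘∘
???∘∙∙≋∘∘⊛≋
???∙∘⊚⊛⊛∘∘⊛
???⊞∘∘≋∘∘∘∘
???∙⊛⊛∙∘⊛∘∙
??????????⊛
???????????
???????????

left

???????????
???????????
??????????∘
???⊛∙∘∙∙∘∘∘
???∘∘∙∙≋∘∘⊛
???⊞∙⊚∘⊛⊛∘∘
???⊛⊞∘∘≋∘∘∘
???⊛∙⊛⊛∙∘⊛∘
???????????
???????????
???????????

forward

⊞⊞⊞⊞⊞⊞⊞⊞⊞⊞⊞
???????????
???????????
???∙⊞∘⊛∘??∘
???⊛∙∘∙∙∘∘∘
???∘∘⊚∙≋∘∘⊛
???⊞∙∘∘⊛⊛∘∘
???⊛⊞∘∘≋∘∘∘
???⊛∙⊛⊛∙∘⊛∘
???????????
???????????

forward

⊞⊞⊞⊞⊞⊞⊞⊞⊞⊞⊞
⊞⊞⊞⊞⊞⊞⊞⊞⊞⊞⊞
???????????
???⊛∙∙⊞∘???
???∙⊞∘⊛∘??∘
???⊛∙⊚∙∙∘∘∘
???∘∘∙∙≋∘∘⊛
???⊞∙∘∘⊛⊛∘∘
???⊛⊞∘∘≋∘∘∘
???⊛∙⊛⊛∙∘⊛∘
???????????

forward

⊞⊞⊞⊞⊞⊞⊞⊞⊞⊞⊞
⊞⊞⊞⊞⊞⊞⊞⊞⊞⊞⊞
⊞⊞⊞⊞⊞⊞⊞⊞⊞⊞⊞
???∘∘∘∘∘???
???⊛∙∙⊞∘???
???∙⊞⊚⊛∘??∘
???⊛∙∘∙∙∘∘∘
???∘∘∙∙≋∘∘⊛
???⊞∙∘∘⊛⊛∘∘
???⊛⊞∘∘≋∘∘∘
???⊛∙⊛⊛∙∘⊛∘

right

⊞⊞⊞⊞⊞⊞⊞⊞⊞⊞⊞
⊞⊞⊞⊞⊞⊞⊞⊞⊞⊞⊞
⊞⊞⊞⊞⊞⊞⊞⊞⊞⊞⊞
??∘∘∘∘∘⊞???
??⊛∙∙⊞∘⊛???
??∙⊞∘⊚∘≋?∘⊛
??⊛∙∘∙∙∘∘∘∘
??∘∘∙∙≋∘∘⊛≋
??⊞∙∘∘⊛⊛∘∘⊛
??⊛⊞∘∘≋∘∘∘∘
??⊛∙⊛⊛∙∘⊛∘∙

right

⊞⊞⊞⊞⊞⊞⊞⊞⊞⊞⊞
⊞⊞⊞⊞⊞⊞⊞⊞⊞⊞⊞
⊞⊞⊞⊞⊞⊞⊞⊞⊞⊞⊞
?∘∘∘∘∘⊞∘???
?⊛∙∙⊞∘⊛∙???
?∙⊞∘⊛⊚≋∙∘⊛∘
?⊛∙∘∙∙∘∘∘∘⊞
?∘∘∙∙≋∘∘⊛≋⊛
?⊞∙∘∘⊛⊛∘∘⊛∙
?⊛⊞∘∘≋∘∘∘∘⊞
?⊛∙⊛⊛∙∘⊛∘∙∘

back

⊞⊞⊞⊞⊞⊞⊞⊞⊞⊞⊞
⊞⊞⊞⊞⊞⊞⊞⊞⊞⊞⊞
?∘∘∘∘∘⊞∘???
?⊛∙∙⊞∘⊛∙???
?∙⊞∘⊛∘≋∙∘⊛∘
?⊛∙∘∙⊚∘∘∘∘⊞
?∘∘∙∙≋∘∘⊛≋⊛
?⊞∙∘∘⊛⊛∘∘⊛∙
?⊛⊞∘∘≋∘∘∘∘⊞
?⊛∙⊛⊛∙∘⊛∘∙∘
?????????⊛∘

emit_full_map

∘∘∘∘∘⊞∘??????
⊛∙∙⊞∘⊛∙??????
∙⊞∘⊛∘≋∙∘⊛∘∙∙⊛
⊛∙∘∙⊚∘∘∘∘⊞⊞∘⊛
∘∘∙∙≋∘∘⊛≋⊛∘⊞∘
⊞∙∘∘⊛⊛∘∘⊛∙⊛⊛⊛
⊛⊞∘∘≋∘∘∘∘⊞∘⊞⊛
⊛∙⊛⊛∙∘⊛∘∙∘≋⊛⊛
????????⊛∘∙⊞⊞

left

⊞⊞⊞⊞⊞⊞⊞⊞⊞⊞⊞
⊞⊞⊞⊞⊞⊞⊞⊞⊞⊞⊞
??∘∘∘∘∘⊞∘??
??⊛∙∙⊞∘⊛∙??
??∙⊞∘⊛∘≋∙∘⊛
??⊛∙∘⊚∙∘∘∘∘
??∘∘∙∙≋∘∘⊛≋
??⊞∙∘∘⊛⊛∘∘⊛
??⊛⊞∘∘≋∘∘∘∘
??⊛∙⊛⊛∙∘⊛∘∙
??????????⊛

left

⊞⊞⊞⊞⊞⊞⊞⊞⊞⊞⊞
⊞⊞⊞⊞⊞⊞⊞⊞⊞⊞⊞
???∘∘∘∘∘⊞∘?
???⊛∙∙⊞∘⊛∙?
???∙⊞∘⊛∘≋∙∘
???⊛∙⊚∙∙∘∘∘
???∘∘∙∙≋∘∘⊛
???⊞∙∘∘⊛⊛∘∘
???⊛⊞∘∘≋∘∘∘
???⊛∙⊛⊛∙∘⊛∘
???????????

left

⊞⊞⊞⊞⊞⊞⊞⊞⊞⊞⊞
⊞⊞⊞⊞⊞⊞⊞⊞⊞⊞⊞
????∘∘∘∘∘⊞∘
???∙⊛∙∙⊞∘⊛∙
???⊛∙⊞∘⊛∘≋∙
???∘⊛⊚∘∙∙∘∘
???∘∘∘∙∙≋∘∘
???∘⊞∙∘∘⊛⊛∘
????⊛⊞∘∘≋∘∘
????⊛∙⊛⊛∙∘⊛
???????????

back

⊞⊞⊞⊞⊞⊞⊞⊞⊞⊞⊞
????∘∘∘∘∘⊞∘
???∙⊛∙∙⊞∘⊛∙
???⊛∙⊞∘⊛∘≋∙
???∘⊛∙∘∙∙∘∘
???∘∘⊚∙∙≋∘∘
???∘⊞∙∘∘⊛⊛∘
???∙⊛⊞∘∘≋∘∘
????⊛∙⊛⊛∙∘⊛
???????????
???????????

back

????∘∘∘∘∘⊞∘
???∙⊛∙∙⊞∘⊛∙
???⊛∙⊞∘⊛∘≋∙
???∘⊛∙∘∙∙∘∘
???∘∘∘∙∙≋∘∘
???∘⊞⊚∘∘⊛⊛∘
???∙⊛⊞∘∘≋∘∘
???⊞⊛∙⊛⊛∙∘⊛
???????????
???????????
???????????

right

???∘∘∘∘∘⊞∘?
??∙⊛∙∙⊞∘⊛∙?
??⊛∙⊞∘⊛∘≋∙∘
??∘⊛∙∘∙∙∘∘∘
??∘∘∘∙∙≋∘∘⊛
??∘⊞∙⊚∘⊛⊛∘∘
??∙⊛⊞∘∘≋∘∘∘
??⊞⊛∙⊛⊛∙∘⊛∘
???????????
???????????
???????????

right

??∘∘∘∘∘⊞∘??
?∙⊛∙∙⊞∘⊛∙??
?⊛∙⊞∘⊛∘≋∙∘⊛
?∘⊛∙∘∙∙∘∘∘∘
?∘∘∘∙∙≋∘∘⊛≋
?∘⊞∙∘⊚⊛⊛∘∘⊛
?∙⊛⊞∘∘≋∘∘∘∘
?⊞⊛∙⊛⊛∙∘⊛∘∙
??????????⊛
???????????
???????????

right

?∘∘∘∘∘⊞∘???
∙⊛∙∙⊞∘⊛∙???
⊛∙⊞∘⊛∘≋∙∘⊛∘
∘⊛∙∘∙∙∘∘∘∘⊞
∘∘∘∙∙≋∘∘⊛≋⊛
∘⊞∙∘∘⊚⊛∘∘⊛∙
∙⊛⊞∘∘≋∘∘∘∘⊞
⊞⊛∙⊛⊛∙∘⊛∘∙∘
?????????⊛∘
???????????
???????????

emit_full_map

?∘∘∘∘∘⊞∘??????
∙⊛∙∙⊞∘⊛∙??????
⊛∙⊞∘⊛∘≋∙∘⊛∘∙∙⊛
∘⊛∙∘∙∙∘∘∘∘⊞⊞∘⊛
∘∘∘∙∙≋∘∘⊛≋⊛∘⊞∘
∘⊞∙∘∘⊚⊛∘∘⊛∙⊛⊛⊛
∙⊛⊞∘∘≋∘∘∘∘⊞∘⊞⊛
⊞⊛∙⊛⊛∙∘⊛∘∙∘≋⊛⊛
?????????⊛∘∙⊞⊞

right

∘∘∘∘∘⊞∘????
⊛∙∙⊞∘⊛∙????
∙⊞∘⊛∘≋∙∘⊛∘∙
⊛∙∘∙∙∘∘∘∘⊞⊞
∘∘∙∙≋∘∘⊛≋⊛∘
⊞∙∘∘⊛⊚∘∘⊛∙⊛
⊛⊞∘∘≋∘∘∘∘⊞∘
⊛∙⊛⊛∙∘⊛∘∙∘≋
????????⊛∘∙
???????????
???????????

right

∘∘∘∘⊞∘?????
∙∙⊞∘⊛∙?????
⊞∘⊛∘≋∙∘⊛∘∙∙
∙∘∙∙∘∘∘∘⊞⊞∘
∘∙∙≋∘∘⊛≋⊛∘⊞
∙∘∘⊛⊛⊚∘⊛∙⊛⊛
⊞∘∘≋∘∘∘∘⊞∘⊞
∙⊛⊛∙∘⊛∘∙∘≋⊛
???????⊛∘∙⊞
???????????
???????????

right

∘∘∘⊞∘??????
∙⊞∘⊛∙??????
∘⊛∘≋∙∘⊛∘∙∙⊛
∘∙∙∘∘∘∘⊞⊞∘⊛
∙∙≋∘∘⊛≋⊛∘⊞∘
∘∘⊛⊛∘⊚⊛∙⊛⊛⊛
∘∘≋∘∘∘∘⊞∘⊞⊛
⊛⊛∙∘⊛∘∙∘≋⊛⊛
??????⊛∘∙⊞⊞
???????????
???????????

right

∘∘⊞∘??????⊞
⊞∘⊛∙??????⊞
⊛∘≋∙∘⊛∘∙∙⊛⊞
∙∙∘∘∘∘⊞⊞∘⊛⊞
∙≋∘∘⊛≋⊛∘⊞∘⊞
∘⊛⊛∘∘⊚∙⊛⊛⊛⊞
∘≋∘∘∘∘⊞∘⊞⊛⊞
⊛∙∘⊛∘∙∘≋⊛⊛⊞
?????⊛∘∙⊞⊞⊞
??????????⊞
??????????⊞

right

∘⊞∘??????⊞⊞
∘⊛∙??????⊞⊞
∘≋∙∘⊛∘∙∙⊛⊞⊞
∙∘∘∘∘⊞⊞∘⊛⊞⊞
≋∘∘⊛≋⊛∘⊞∘⊞⊞
⊛⊛∘∘⊛⊚⊛⊛⊛⊞⊞
≋∘∘∘∘⊞∘⊞⊛⊞⊞
∙∘⊛∘∙∘≋⊛⊛⊞⊞
????⊛∘∙⊞⊞⊞⊞
?????????⊞⊞
?????????⊞⊞

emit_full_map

?∘∘∘∘∘⊞∘??????
∙⊛∙∙⊞∘⊛∙??????
⊛∙⊞∘⊛∘≋∙∘⊛∘∙∙⊛
∘⊛∙∘∙∙∘∘∘∘⊞⊞∘⊛
∘∘∘∙∙≋∘∘⊛≋⊛∘⊞∘
∘⊞∙∘∘⊛⊛∘∘⊛⊚⊛⊛⊛
∙⊛⊞∘∘≋∘∘∘∘⊞∘⊞⊛
⊞⊛∙⊛⊛∙∘⊛∘∙∘≋⊛⊛
?????????⊛∘∙⊞⊞


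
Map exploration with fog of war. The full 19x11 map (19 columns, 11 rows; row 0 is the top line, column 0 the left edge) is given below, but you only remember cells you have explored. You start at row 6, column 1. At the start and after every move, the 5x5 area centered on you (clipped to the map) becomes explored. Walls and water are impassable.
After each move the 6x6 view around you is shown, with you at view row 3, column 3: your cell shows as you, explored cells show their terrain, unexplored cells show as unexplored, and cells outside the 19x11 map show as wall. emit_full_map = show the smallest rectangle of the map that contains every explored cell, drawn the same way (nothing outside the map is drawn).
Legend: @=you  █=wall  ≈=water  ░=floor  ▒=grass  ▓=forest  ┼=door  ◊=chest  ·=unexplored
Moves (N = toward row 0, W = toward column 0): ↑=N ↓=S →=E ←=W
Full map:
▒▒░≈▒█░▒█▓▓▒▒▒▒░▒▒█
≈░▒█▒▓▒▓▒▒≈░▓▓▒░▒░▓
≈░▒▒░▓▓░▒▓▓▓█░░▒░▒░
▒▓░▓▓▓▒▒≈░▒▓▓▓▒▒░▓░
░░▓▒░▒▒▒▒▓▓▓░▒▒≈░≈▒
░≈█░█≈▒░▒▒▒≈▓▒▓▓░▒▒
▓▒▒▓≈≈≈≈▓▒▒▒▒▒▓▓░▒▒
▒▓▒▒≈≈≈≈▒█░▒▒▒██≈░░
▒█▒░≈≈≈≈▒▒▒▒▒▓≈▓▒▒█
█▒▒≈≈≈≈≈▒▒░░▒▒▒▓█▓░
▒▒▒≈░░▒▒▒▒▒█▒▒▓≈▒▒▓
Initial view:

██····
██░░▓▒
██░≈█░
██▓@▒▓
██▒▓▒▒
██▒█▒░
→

█·····
█░░▓▒░
█░≈█░█
█▓▒@▓≈
█▒▓▒▒≈
█▒█▒░≈

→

······
░░▓▒░▒
░≈█░█≈
▓▒▒@≈≈
▒▓▒▒≈≈
▒█▒░≈≈

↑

······
·▓░▓▓▓
░░▓▒░▒
░≈█@█≈
▓▒▒▓≈≈
▒▓▒▒≈≈

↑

······
·░▒▒░▓
·▓░▓▓▓
░░▓@░▒
░≈█░█≈
▓▒▒▓≈≈

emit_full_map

·░▒▒░▓
·▓░▓▓▓
░░▓@░▒
░≈█░█≈
▓▒▒▓≈≈
▒▓▒▒≈≈
▒█▒░≈≈

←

█·····
█≈░▒▒░
█▒▓░▓▓
█░░@▒░
█░≈█░█
█▓▒▒▓≈

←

██····
██≈░▒▒
██▒▓░▓
██░@▓▒
██░≈█░
██▓▒▒▓

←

███···
███≈░▒
███▒▓░
███@░▓
███░≈█
███▓▒▒

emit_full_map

≈░▒▒░▓
▒▓░▓▓▓
@░▓▒░▒
░≈█░█≈
▓▒▒▓≈≈
▒▓▒▒≈≈
▒█▒░≈≈


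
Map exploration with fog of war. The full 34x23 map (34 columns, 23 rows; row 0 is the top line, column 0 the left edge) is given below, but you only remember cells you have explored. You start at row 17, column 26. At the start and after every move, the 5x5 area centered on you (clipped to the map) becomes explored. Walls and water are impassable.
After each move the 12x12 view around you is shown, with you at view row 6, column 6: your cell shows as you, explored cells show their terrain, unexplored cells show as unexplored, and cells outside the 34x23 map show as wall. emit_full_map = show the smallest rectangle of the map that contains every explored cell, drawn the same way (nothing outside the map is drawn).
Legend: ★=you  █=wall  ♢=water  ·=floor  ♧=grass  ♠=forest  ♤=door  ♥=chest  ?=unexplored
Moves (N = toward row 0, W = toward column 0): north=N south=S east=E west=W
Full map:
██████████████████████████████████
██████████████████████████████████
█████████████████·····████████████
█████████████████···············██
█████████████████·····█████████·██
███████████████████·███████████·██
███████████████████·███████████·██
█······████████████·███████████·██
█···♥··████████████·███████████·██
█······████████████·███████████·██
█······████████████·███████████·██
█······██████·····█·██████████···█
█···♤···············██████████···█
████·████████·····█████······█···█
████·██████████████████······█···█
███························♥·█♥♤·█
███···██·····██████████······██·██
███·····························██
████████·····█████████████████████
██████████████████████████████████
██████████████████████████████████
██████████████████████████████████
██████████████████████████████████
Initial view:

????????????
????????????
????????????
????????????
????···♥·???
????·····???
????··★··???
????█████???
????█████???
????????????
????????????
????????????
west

????????????
????????????
????????????
????????????
????····♥·??
????······??
????··★···??
????██████??
????██████??
????????????
????????????
????????????

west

????????????
????????????
????????????
????????????
????·····♥·?
????█······?
????··★····?
????███████?
????███████?
????????????
????????????
????????????

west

????????????
????????????
????????????
????????????
????······♥·
????██······
????··★·····
????████████
????████████
????????????
????????????
????????????

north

????????????
????????????
????????????
????????????
????██···???
????······♥·
????██★·····
????········
????████████
????████████
????????????
????????????

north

????????????
????????????
????????????
????????????
????██···???
????██···???
????··★···♥·
????██······
????········
????████████
????████████
????????????

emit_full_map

██···???
██···???
··★···♥·
██······
········
████████
████████

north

????????????
????????????
????????????
????????????
????█████???
????██···???
????██★··???
????······♥·
????██······
????········
????████████
????████████

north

????????????
????????????
????????????
????????????
????█████???
????█████???
????██★··???
????██···???
????······♥·
????██······
????········
????████████

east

????????????
????????????
????????????
????????????
???██████???
???██████???
???██·★··???
???██····???
???······♥·?
???██······?
???········?
???████████?

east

????????????
????????????
????????????
????????????
??███████???
??███████???
??██··★··???
??██·····???
??······♥·??
??██······??
??········??
??████████??

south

????????????
????????????
????????????
??███████???
??███████???
??██·····???
??██··★··???
??······♥·??
??██······??
??········??
??████████??
??████████??

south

????????????
????????????
??███████???
??███████???
??██·····???
??██·····???
??····★·♥·??
??██······??
??········??
??████████??
??████████??
????????????

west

????????????
????????????
???███████??
???███████??
???██·····??
???██·····??
???···★··♥·?
???██······?
???········?
???████████?
???████████?
????????????

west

????????????
????????????
????███████?
????███████?
????██·····?
????██·····?
????··★···♥·
????██······
????········
????████████
????████████
????????????

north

????????????
????????????
????????????
????███████?
????███████?
????██·····?
????██★····?
????······♥·
????██······
????········
????████████
????████████

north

????????????
????????????
????????????
????????????
????███████?
????███████?
????██★····?
????██·····?
????······♥·
????██······
????········
????████████

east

????????????
????????????
????????????
????????????
???███████??
???███████??
???██·★···??
???██·····??
???······♥·?
???██······?
???········?
???████████?

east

????????????
????????????
????????????
????????????
??███████???
??███████???
??██··★··???
??██·····???
??······♥·??
??██······??
??········??
??████████??

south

????????????
????????????
????????????
??███████???
??███████???
??██·····???
??██··★··???
??······♥·??
??██······??
??········??
??████████??
??████████??


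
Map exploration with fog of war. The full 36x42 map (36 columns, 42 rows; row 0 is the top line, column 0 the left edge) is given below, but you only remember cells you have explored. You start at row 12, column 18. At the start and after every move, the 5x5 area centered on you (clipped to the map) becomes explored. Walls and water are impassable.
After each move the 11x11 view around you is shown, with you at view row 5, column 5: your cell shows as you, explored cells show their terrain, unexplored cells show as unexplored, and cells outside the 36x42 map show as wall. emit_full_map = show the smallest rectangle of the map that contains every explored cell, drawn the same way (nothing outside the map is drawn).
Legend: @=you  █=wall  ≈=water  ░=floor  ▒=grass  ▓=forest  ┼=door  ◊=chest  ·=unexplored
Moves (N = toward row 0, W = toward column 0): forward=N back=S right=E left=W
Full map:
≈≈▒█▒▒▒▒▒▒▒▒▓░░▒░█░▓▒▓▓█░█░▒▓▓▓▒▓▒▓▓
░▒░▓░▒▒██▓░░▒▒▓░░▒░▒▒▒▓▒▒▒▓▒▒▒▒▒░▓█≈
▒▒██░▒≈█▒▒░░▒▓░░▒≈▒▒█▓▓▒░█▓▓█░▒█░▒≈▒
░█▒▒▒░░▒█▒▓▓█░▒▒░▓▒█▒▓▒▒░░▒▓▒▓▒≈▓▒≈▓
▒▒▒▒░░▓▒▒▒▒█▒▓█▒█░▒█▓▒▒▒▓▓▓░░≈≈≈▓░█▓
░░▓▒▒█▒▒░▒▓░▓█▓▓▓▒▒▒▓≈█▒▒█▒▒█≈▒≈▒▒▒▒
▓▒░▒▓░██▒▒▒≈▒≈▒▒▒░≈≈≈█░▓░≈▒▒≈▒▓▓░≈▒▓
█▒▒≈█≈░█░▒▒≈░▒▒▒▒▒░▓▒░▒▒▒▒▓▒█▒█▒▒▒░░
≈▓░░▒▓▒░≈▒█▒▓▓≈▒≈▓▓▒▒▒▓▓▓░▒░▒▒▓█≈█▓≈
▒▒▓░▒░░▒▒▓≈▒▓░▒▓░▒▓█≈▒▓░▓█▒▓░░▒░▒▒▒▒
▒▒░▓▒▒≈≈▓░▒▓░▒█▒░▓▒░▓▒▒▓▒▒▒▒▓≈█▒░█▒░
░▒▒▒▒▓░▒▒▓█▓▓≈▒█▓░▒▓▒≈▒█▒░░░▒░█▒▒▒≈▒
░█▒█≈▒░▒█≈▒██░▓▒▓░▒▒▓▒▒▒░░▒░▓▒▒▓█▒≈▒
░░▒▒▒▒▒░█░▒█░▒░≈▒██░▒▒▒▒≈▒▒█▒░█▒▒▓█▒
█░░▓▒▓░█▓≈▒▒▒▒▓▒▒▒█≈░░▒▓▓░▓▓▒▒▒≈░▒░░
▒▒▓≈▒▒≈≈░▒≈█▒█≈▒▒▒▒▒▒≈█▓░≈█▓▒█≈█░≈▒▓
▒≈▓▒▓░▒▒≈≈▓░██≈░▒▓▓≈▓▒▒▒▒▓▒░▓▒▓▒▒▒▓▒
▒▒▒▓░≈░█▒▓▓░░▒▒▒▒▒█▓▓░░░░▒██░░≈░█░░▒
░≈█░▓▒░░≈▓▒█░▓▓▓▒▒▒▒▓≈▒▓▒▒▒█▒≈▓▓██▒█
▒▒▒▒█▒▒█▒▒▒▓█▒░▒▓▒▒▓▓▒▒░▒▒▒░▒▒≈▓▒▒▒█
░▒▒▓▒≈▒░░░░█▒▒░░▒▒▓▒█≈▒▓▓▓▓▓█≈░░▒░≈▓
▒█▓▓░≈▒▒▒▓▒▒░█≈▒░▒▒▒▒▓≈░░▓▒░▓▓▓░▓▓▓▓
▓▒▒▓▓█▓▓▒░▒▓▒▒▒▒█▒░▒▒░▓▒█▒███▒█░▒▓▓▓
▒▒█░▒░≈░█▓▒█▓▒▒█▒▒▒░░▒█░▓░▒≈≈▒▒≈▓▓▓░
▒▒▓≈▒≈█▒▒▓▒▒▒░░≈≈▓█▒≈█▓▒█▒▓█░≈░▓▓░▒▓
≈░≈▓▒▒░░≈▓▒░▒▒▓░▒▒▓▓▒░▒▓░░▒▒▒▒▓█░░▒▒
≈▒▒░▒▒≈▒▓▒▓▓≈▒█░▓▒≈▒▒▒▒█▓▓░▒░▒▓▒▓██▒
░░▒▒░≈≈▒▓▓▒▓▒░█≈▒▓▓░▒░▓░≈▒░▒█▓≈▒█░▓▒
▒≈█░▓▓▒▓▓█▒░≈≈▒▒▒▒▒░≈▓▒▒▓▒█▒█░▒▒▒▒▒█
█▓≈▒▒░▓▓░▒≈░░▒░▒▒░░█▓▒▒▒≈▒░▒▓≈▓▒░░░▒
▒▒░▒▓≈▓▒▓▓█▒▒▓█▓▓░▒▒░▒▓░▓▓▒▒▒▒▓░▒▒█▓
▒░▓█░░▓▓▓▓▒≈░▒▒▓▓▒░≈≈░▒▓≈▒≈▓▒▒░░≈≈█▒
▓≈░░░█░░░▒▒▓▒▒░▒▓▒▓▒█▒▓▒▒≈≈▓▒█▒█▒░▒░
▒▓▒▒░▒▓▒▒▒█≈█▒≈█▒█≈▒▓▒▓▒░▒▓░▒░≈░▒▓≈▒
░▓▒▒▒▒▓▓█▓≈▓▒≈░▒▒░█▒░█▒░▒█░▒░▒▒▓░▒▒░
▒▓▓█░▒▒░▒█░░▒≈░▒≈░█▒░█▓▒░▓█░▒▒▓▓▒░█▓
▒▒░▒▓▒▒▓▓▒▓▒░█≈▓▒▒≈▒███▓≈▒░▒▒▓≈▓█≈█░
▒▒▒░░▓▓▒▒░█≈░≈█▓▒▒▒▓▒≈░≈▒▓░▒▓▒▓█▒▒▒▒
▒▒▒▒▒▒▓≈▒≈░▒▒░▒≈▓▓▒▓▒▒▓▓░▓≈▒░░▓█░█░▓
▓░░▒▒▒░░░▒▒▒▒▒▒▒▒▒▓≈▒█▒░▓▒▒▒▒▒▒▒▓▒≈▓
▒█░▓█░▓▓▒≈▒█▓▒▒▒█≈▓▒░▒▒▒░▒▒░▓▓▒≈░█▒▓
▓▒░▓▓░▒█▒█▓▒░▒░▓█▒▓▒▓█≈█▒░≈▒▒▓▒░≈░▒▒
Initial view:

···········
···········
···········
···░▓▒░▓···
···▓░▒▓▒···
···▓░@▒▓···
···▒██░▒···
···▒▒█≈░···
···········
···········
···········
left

···········
···········
···········
···▒░▓▒░▓··
···█▓░▒▓▒··
···▒▓@▒▒▓··
···≈▒██░▒··
···▒▒▒█≈░··
···········
···········
···········

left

···········
···········
···········
···█▒░▓▒░▓·
···▒█▓░▒▓▒·
···▓▒@░▒▒▓·
···░≈▒██░▒·
···▓▒▒▒█≈░·
···········
···········
···········

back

···········
···········
···█▒░▓▒░▓·
···▒█▓░▒▓▒·
···▓▒▓░▒▒▓·
···░≈@██░▒·
···▓▒▒▒█≈░·
···≈▒▒▒▒···
···········
···········
···········

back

···········
···█▒░▓▒░▓·
···▒█▓░▒▓▒·
···▓▒▓░▒▒▓·
···░≈▒██░▒·
···▓▒@▒█≈░·
···≈▒▒▒▒···
···≈░▒▓▓···
···········
···········
···········

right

···········
··█▒░▓▒░▓··
··▒█▓░▒▓▒··
··▓▒▓░▒▒▓··
··░≈▒██░▒··
··▓▒▒@█≈░··
··≈▒▒▒▒▒···
··≈░▒▓▓≈···
···········
···········
···········

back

··█▒░▓▒░▓··
··▒█▓░▒▓▒··
··▓▒▓░▒▒▓··
··░≈▒██░▒··
··▓▒▒▒█≈░··
··≈▒▒@▒▒···
··≈░▒▓▓≈···
···▒▒▒█▓···
···········
···········
···········

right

·█▒░▓▒░▓···
·▒█▓░▒▓▒···
·▓▒▓░▒▒▓···
·░≈▒██░▒···
·▓▒▒▒█≈░···
·≈▒▒▒@▒▒···
·≈░▒▓▓≈▓···
··▒▒▒█▓▓···
···········
···········
···········

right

█▒░▓▒░▓····
▒█▓░▒▓▒····
▓▒▓░▒▒▓····
░≈▒██░▒▒···
▓▒▒▒█≈░░···
≈▒▒▒▒@▒≈···
≈░▒▓▓≈▓▒···
·▒▒▒█▓▓░···
···········
···········
···········

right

▒░▓▒░▓·····
█▓░▒▓▒·····
▒▓░▒▒▓·····
≈▒██░▒▒▒···
▒▒▒█≈░░▒···
▒▒▒▒▒@≈█···
░▒▓▓≈▓▒▒···
▒▒▒█▓▓░░···
···········
···········
···········

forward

···········
▒░▓▒░▓·····
█▓░▒▓▒·····
▒▓░▒▒▓▒▒···
≈▒██░▒▒▒···
▒▒▒█≈@░▒···
▒▒▒▒▒▒≈█···
░▒▓▓≈▓▒▒···
▒▒▒█▓▓░░···
···········
···········

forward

···········
···········
▒░▓▒░▓·····
█▓░▒▓▒≈▒···
▒▓░▒▒▓▒▒···
≈▒██░@▒▒···
▒▒▒█≈░░▒···
▒▒▒▒▒▒≈█···
░▒▓▓≈▓▒▒···
▒▒▒█▓▓░░···
···········

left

···········
···········
█▒░▓▒░▓····
▒█▓░▒▓▒≈▒··
▓▒▓░▒▒▓▒▒··
░≈▒██@▒▒▒··
▓▒▒▒█≈░░▒··
≈▒▒▒▒▒▒≈█··
≈░▒▓▓≈▓▒▒··
·▒▒▒█▓▓░░··
···········

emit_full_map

█▒░▓▒░▓··
▒█▓░▒▓▒≈▒
▓▒▓░▒▒▓▒▒
░≈▒██@▒▒▒
▓▒▒▒█≈░░▒
≈▒▒▒▒▒▒≈█
≈░▒▓▓≈▓▒▒
·▒▒▒█▓▓░░

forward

···········
···········
···········
█▒░▓▒░▓▒···
▒█▓░▒▓▒≈▒··
▓▒▓░▒@▓▒▒··
░≈▒██░▒▒▒··
▓▒▒▒█≈░░▒··
≈▒▒▒▒▒▒≈█··
≈░▒▓▓≈▓▒▒··
·▒▒▒█▓▓░░··

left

···········
···········
···········
·█▒░▓▒░▓▒··
·▒█▓░▒▓▒≈▒·
·▓▒▓░@▒▓▒▒·
·░≈▒██░▒▒▒·
·▓▒▒▒█≈░░▒·
·≈▒▒▒▒▒▒≈█·
·≈░▒▓▓≈▓▒▒·
··▒▒▒█▓▓░░·

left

···········
···········
···········
··█▒░▓▒░▓▒·
··▒█▓░▒▓▒≈▒
··▓▒▓@▒▒▓▒▒
··░≈▒██░▒▒▒
··▓▒▒▒█≈░░▒
··≈▒▒▒▒▒▒≈█
··≈░▒▓▓≈▓▒▒
···▒▒▒█▓▓░░

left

···········
···········
···········
···█▒░▓▒░▓▒
···▒█▓░▒▓▒≈
···▓▒@░▒▒▓▒
···░≈▒██░▒▒
···▓▒▒▒█≈░░
···≈▒▒▒▒▒▒≈
···≈░▒▓▓≈▓▒
····▒▒▒█▓▓░

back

···········
···········
···█▒░▓▒░▓▒
···▒█▓░▒▓▒≈
···▓▒▓░▒▒▓▒
···░≈@██░▒▒
···▓▒▒▒█≈░░
···≈▒▒▒▒▒▒≈
···≈░▒▓▓≈▓▒
····▒▒▒█▓▓░
···········

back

···········
···█▒░▓▒░▓▒
···▒█▓░▒▓▒≈
···▓▒▓░▒▒▓▒
···░≈▒██░▒▒
···▓▒@▒█≈░░
···≈▒▒▒▒▒▒≈
···≈░▒▓▓≈▓▒
····▒▒▒█▓▓░
···········
···········

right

···········
··█▒░▓▒░▓▒·
··▒█▓░▒▓▒≈▒
··▓▒▓░▒▒▓▒▒
··░≈▒██░▒▒▒
··▓▒▒@█≈░░▒
··≈▒▒▒▒▒▒≈█
··≈░▒▓▓≈▓▒▒
···▒▒▒█▓▓░░
···········
···········

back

··█▒░▓▒░▓▒·
··▒█▓░▒▓▒≈▒
··▓▒▓░▒▒▓▒▒
··░≈▒██░▒▒▒
··▓▒▒▒█≈░░▒
··≈▒▒@▒▒▒≈█
··≈░▒▓▓≈▓▒▒
···▒▒▒█▓▓░░
···········
···········
···········

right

·█▒░▓▒░▓▒··
·▒█▓░▒▓▒≈▒·
·▓▒▓░▒▒▓▒▒·
·░≈▒██░▒▒▒·
·▓▒▒▒█≈░░▒·
·≈▒▒▒@▒▒≈█·
·≈░▒▓▓≈▓▒▒·
··▒▒▒█▓▓░░·
···········
···········
···········

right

█▒░▓▒░▓▒···
▒█▓░▒▓▒≈▒··
▓▒▓░▒▒▓▒▒··
░≈▒██░▒▒▒··
▓▒▒▒█≈░░▒··
≈▒▒▒▒@▒≈█··
≈░▒▓▓≈▓▒▒··
·▒▒▒█▓▓░░··
···········
···········
···········

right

▒░▓▒░▓▒····
█▓░▒▓▒≈▒···
▒▓░▒▒▓▒▒···
≈▒██░▒▒▒···
▒▒▒█≈░░▒···
▒▒▒▒▒@≈█···
░▒▓▓≈▓▒▒···
▒▒▒█▓▓░░···
···········
···········
···········

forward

···········
▒░▓▒░▓▒····
█▓░▒▓▒≈▒···
▒▓░▒▒▓▒▒···
≈▒██░▒▒▒···
▒▒▒█≈@░▒···
▒▒▒▒▒▒≈█···
░▒▓▓≈▓▒▒···
▒▒▒█▓▓░░···
···········
···········

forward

···········
···········
▒░▓▒░▓▒····
█▓░▒▓▒≈▒···
▒▓░▒▒▓▒▒···
≈▒██░@▒▒···
▒▒▒█≈░░▒···
▒▒▒▒▒▒≈█···
░▒▓▓≈▓▒▒···
▒▒▒█▓▓░░···
···········

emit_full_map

█▒░▓▒░▓▒·
▒█▓░▒▓▒≈▒
▓▒▓░▒▒▓▒▒
░≈▒██░@▒▒
▓▒▒▒█≈░░▒
≈▒▒▒▒▒▒≈█
≈░▒▓▓≈▓▒▒
·▒▒▒█▓▓░░
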